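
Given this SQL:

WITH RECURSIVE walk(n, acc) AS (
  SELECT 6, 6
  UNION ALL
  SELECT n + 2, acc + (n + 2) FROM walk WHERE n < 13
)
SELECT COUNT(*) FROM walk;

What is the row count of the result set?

Base: n=6, acc=6.
Iteration 1: 6 < 13 holds -> n = 6 + 2 = 8, acc = 6 + 8 = 14.
Iteration 2: 8 < 13 holds -> n = 8 + 2 = 10, acc = 14 + 10 = 24.
Iteration 3: 10 < 13 holds -> n = 10 + 2 = 12, acc = 24 + 12 = 36.
Iteration 4: 12 < 13 holds -> n = 12 + 2 = 14, acc = 36 + 14 = 50.
Iteration 5: 14 < 13 fails; recursion stops.
Total rows emitted: 5.

5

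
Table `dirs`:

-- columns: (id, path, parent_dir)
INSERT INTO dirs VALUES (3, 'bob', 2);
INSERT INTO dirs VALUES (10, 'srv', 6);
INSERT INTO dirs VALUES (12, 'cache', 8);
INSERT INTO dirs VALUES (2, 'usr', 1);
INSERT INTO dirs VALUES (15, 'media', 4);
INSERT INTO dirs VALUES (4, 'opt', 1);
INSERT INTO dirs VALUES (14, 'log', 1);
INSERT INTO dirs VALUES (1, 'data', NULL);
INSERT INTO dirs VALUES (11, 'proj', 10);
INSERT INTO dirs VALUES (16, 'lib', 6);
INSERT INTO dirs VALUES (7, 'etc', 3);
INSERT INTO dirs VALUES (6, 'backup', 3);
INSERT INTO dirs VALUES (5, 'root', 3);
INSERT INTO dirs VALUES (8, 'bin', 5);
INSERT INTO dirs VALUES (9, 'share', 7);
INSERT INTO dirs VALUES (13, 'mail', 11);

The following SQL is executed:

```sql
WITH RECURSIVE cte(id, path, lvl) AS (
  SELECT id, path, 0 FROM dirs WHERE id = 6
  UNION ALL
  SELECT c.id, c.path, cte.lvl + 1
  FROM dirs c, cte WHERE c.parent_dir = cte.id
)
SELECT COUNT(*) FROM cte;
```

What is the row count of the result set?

Base: id=6 (backup) at lvl 0.
Iteration 1: rows with parent_dir in {6} -> srv (id 10, lvl 1), lib (id 16, lvl 1).
Iteration 2: rows with parent_dir in {10,16} -> proj (id 11, lvl 2).
Iteration 3: rows with parent_dir in {11} -> mail (id 13, lvl 3).
Iteration 4: no rows with parent_dir in {13}; recursion stops.
Total rows emitted: 5.

5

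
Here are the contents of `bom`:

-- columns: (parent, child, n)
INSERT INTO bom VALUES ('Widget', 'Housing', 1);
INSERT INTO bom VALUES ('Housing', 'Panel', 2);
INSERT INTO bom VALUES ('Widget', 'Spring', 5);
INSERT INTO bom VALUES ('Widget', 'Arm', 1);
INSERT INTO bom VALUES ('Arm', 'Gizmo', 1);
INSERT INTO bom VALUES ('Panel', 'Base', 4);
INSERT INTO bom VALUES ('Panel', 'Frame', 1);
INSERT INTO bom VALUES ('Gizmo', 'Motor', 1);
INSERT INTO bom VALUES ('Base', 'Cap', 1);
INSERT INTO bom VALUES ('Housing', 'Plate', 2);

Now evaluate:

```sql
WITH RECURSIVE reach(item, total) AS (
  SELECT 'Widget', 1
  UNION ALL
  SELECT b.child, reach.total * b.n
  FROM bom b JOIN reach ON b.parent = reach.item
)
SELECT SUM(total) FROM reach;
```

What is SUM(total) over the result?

32

Base: (Widget, total=1).
Iteration 1: components of {Widget} -> Arm = 1*1 = 1, Housing = 1*1 = 1, Spring = 1*5 = 5.
Iteration 2: components of {Arm,Housing,Spring} -> Gizmo = 1*1 = 1, Panel = 1*2 = 2, Plate = 1*2 = 2.
Iteration 3: components of {Gizmo,Panel,Plate} -> Base = 2*4 = 8, Frame = 2*1 = 2, Motor = 1*1 = 1.
Iteration 4: components of {Base,Frame,Motor} -> Cap = 8*1 = 8.
Iteration 5: no further components; recursion stops.
SUM(total) = 1 + 1 + 5 + 1 + 2 + 2 + 1 + 8 + 2 + 1 + 8 = 32.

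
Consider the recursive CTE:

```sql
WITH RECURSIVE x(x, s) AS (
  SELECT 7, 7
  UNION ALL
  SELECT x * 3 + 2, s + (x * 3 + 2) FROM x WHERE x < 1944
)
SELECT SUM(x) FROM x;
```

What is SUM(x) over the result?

Base: x=7, s=7.
Iteration 1: 7 < 1944 holds -> x = 7 * 3 + 2 = 23, s = 7 + 23 = 30.
Iteration 2: 23 < 1944 holds -> x = 23 * 3 + 2 = 71, s = 30 + 71 = 101.
Iteration 3: 71 < 1944 holds -> x = 71 * 3 + 2 = 215, s = 101 + 215 = 316.
Iteration 4: 215 < 1944 holds -> x = 215 * 3 + 2 = 647, s = 316 + 647 = 963.
Iteration 5: 647 < 1944 holds -> x = 647 * 3 + 2 = 1943, s = 963 + 1943 = 2906.
Iteration 6: 1943 < 1944 holds -> x = 1943 * 3 + 2 = 5831, s = 2906 + 5831 = 8737.
Iteration 7: 5831 < 1944 fails; recursion stops.
SUM(x) = 7 + 23 + 71 + 215 + 647 + 1943 + 5831 = 8737.

8737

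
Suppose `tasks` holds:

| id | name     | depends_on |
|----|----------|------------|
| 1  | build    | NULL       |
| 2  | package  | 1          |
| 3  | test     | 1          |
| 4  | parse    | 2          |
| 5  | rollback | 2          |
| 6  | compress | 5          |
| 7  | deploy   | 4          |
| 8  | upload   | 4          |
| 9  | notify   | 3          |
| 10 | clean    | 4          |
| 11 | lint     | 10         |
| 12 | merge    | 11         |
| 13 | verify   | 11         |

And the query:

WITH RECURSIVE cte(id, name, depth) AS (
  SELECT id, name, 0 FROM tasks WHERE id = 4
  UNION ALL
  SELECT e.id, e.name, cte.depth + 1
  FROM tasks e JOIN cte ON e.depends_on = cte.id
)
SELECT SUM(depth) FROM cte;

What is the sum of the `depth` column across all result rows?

Base: id=4 (parse) at depth 0.
Iteration 1: rows with depends_on in {4} -> deploy (id 7, depth 1), upload (id 8, depth 1), clean (id 10, depth 1).
Iteration 2: rows with depends_on in {7,8,10} -> lint (id 11, depth 2).
Iteration 3: rows with depends_on in {11} -> merge (id 12, depth 3), verify (id 13, depth 3).
Iteration 4: no rows with depends_on in {12,13}; recursion stops.
SUM(depth) = 0 + 1 + 1 + 1 + 2 + 3 + 3 = 11.

11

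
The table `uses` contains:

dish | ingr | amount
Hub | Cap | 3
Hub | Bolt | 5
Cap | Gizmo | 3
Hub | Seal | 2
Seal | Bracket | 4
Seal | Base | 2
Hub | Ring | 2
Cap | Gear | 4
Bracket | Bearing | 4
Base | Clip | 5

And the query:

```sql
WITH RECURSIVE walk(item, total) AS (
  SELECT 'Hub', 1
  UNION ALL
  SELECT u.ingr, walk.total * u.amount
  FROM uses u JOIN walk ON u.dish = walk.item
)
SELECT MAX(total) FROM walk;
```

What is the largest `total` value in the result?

32

Base: (Hub, total=1).
Iteration 1: components of {Hub} -> Bolt = 1*5 = 5, Cap = 1*3 = 3, Ring = 1*2 = 2, Seal = 1*2 = 2.
Iteration 2: components of {Bolt,Cap,Ring,Seal} -> Base = 2*2 = 4, Bracket = 2*4 = 8, Gear = 3*4 = 12, Gizmo = 3*3 = 9.
Iteration 3: components of {Base,Bracket,Gear,Gizmo} -> Bearing = 8*4 = 32, Clip = 4*5 = 20.
Iteration 4: no further components; recursion stops.
total values: 1, 3, 5, 2, 2, 9, 12, 8, 4, 32, 20; the maximum is 32.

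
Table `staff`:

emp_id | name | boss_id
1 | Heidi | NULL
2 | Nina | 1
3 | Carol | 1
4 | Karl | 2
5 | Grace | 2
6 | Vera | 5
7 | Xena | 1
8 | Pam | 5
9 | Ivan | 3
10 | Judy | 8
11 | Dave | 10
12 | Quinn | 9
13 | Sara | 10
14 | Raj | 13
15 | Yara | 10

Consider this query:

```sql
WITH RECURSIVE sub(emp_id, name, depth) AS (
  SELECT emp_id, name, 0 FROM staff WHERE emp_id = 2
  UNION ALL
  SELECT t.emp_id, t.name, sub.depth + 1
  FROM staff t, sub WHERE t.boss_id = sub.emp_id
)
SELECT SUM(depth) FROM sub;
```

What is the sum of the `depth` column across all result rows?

26

Base: emp_id=2 (Nina) at depth 0.
Iteration 1: rows with boss_id in {2} -> Karl (id 4, depth 1), Grace (id 5, depth 1).
Iteration 2: rows with boss_id in {4,5} -> Vera (id 6, depth 2), Pam (id 8, depth 2).
Iteration 3: rows with boss_id in {6,8} -> Judy (id 10, depth 3).
Iteration 4: rows with boss_id in {10} -> Dave (id 11, depth 4), Sara (id 13, depth 4), Yara (id 15, depth 4).
Iteration 5: rows with boss_id in {11,13,15} -> Raj (id 14, depth 5).
Iteration 6: no rows with boss_id in {14}; recursion stops.
SUM(depth) = 0 + 1 + 1 + 2 + 2 + 3 + 4 + 4 + 4 + 5 = 26.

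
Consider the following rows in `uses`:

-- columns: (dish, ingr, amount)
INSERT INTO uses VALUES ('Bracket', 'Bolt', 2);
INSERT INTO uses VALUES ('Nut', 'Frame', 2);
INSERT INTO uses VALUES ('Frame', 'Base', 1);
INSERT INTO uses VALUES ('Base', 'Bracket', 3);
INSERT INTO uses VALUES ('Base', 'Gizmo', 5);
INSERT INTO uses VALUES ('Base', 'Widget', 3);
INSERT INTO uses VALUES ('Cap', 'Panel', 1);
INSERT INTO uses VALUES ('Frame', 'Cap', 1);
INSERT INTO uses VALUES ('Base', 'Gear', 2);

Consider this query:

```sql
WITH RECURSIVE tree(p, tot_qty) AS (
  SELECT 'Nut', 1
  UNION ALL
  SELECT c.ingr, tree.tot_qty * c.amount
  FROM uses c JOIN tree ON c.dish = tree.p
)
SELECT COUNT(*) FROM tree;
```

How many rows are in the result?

10

Base: (Nut, tot_qty=1).
Iteration 1: components of {Nut} -> Frame = 1*2 = 2.
Iteration 2: components of {Frame} -> Base = 2*1 = 2, Cap = 2*1 = 2.
Iteration 3: components of {Base,Cap} -> Bracket = 2*3 = 6, Gear = 2*2 = 4, Gizmo = 2*5 = 10, Panel = 2*1 = 2, Widget = 2*3 = 6.
Iteration 4: components of {Bracket,Gear,Gizmo,Panel,Widget} -> Bolt = 6*2 = 12.
Iteration 5: no further components; recursion stops.
Total rows emitted: 10.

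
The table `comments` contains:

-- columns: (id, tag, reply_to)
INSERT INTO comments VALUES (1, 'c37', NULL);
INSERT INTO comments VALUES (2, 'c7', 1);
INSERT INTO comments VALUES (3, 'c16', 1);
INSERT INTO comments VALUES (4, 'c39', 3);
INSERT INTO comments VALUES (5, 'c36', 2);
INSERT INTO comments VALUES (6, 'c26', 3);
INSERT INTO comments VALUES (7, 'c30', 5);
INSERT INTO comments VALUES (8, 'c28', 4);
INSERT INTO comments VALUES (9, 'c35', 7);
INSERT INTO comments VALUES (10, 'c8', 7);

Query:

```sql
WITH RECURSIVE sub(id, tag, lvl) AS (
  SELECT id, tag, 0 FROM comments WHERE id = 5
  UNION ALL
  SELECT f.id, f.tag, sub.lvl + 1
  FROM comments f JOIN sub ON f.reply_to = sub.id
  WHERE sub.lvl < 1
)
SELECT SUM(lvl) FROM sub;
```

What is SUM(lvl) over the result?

1

Base: id=5 (c36) at lvl 0.
Iteration 1: rows with reply_to in {5} -> c30 (id 7, lvl 1).
Iteration 2: lvl < 1 fails for all current rows; recursion stops.
SUM(lvl) = 0 + 1 = 1.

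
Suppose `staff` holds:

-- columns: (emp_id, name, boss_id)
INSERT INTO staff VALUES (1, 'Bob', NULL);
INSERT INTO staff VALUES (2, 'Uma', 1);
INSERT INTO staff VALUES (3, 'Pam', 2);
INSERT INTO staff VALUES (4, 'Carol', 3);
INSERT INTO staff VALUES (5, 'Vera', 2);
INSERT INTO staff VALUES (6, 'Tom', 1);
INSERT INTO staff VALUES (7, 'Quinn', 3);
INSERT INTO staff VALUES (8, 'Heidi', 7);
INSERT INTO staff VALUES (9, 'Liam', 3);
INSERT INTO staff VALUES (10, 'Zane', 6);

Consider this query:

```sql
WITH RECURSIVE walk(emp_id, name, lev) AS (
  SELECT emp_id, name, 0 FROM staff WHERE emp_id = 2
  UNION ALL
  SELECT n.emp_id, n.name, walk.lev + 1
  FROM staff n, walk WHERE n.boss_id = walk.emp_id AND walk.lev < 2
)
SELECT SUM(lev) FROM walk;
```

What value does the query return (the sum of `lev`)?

Base: emp_id=2 (Uma) at lev 0.
Iteration 1: rows with boss_id in {2} -> Pam (id 3, lev 1), Vera (id 5, lev 1).
Iteration 2: rows with boss_id in {3,5} -> Carol (id 4, lev 2), Quinn (id 7, lev 2), Liam (id 9, lev 2).
Iteration 3: lev < 2 fails for all current rows; recursion stops.
SUM(lev) = 0 + 1 + 1 + 2 + 2 + 2 = 8.

8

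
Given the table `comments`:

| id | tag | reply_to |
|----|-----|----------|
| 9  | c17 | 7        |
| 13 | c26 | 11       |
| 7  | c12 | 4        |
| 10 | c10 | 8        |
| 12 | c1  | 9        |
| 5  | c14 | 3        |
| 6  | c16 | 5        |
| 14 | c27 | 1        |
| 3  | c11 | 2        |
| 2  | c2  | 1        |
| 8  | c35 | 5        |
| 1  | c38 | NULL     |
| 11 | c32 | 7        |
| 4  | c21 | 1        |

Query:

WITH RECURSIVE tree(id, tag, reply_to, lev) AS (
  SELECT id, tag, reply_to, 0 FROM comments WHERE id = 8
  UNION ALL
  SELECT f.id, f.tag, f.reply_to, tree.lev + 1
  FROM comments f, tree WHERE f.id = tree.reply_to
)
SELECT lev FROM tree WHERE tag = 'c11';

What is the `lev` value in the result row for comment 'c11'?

Base: id=8 (c35), reply_to=5, lev 0.
Iteration 1: join on id=5 -> c14 (id 5, reply_to=3, lev 1).
Iteration 2: join on id=3 -> c11 (id 3, reply_to=2, lev 2).
Iteration 3: join on id=2 -> c2 (id 2, reply_to=1, lev 3).
Iteration 4: join on id=1 -> c38 (id 1, reply_to=NULL, lev 4).
Iteration 5: reply_to is NULL; no match; recursion stops.

2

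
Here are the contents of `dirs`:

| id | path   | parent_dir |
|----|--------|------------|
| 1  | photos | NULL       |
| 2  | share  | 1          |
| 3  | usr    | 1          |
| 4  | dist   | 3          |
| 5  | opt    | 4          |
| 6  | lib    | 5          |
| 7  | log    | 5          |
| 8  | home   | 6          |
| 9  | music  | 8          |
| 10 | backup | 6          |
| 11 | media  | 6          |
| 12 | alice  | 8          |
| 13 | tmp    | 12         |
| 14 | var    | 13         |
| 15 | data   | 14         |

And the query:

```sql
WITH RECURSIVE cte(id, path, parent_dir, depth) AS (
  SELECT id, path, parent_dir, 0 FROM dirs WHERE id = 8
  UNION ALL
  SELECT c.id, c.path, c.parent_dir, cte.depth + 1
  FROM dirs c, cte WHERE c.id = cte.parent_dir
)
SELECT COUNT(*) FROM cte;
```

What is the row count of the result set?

Base: id=8 (home), parent_dir=6, depth 0.
Iteration 1: join on id=6 -> lib (id 6, parent_dir=5, depth 1).
Iteration 2: join on id=5 -> opt (id 5, parent_dir=4, depth 2).
Iteration 3: join on id=4 -> dist (id 4, parent_dir=3, depth 3).
Iteration 4: join on id=3 -> usr (id 3, parent_dir=1, depth 4).
Iteration 5: join on id=1 -> photos (id 1, parent_dir=NULL, depth 5).
Iteration 6: parent_dir is NULL; no match; recursion stops.
Total rows emitted: 6.

6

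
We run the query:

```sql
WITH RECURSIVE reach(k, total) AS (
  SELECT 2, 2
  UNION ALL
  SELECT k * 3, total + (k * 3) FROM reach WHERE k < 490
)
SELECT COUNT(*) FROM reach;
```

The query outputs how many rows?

7

Base: k=2, total=2.
Iteration 1: 2 < 490 holds -> k = 2 * 3 = 6, total = 2 + 6 = 8.
Iteration 2: 6 < 490 holds -> k = 6 * 3 = 18, total = 8 + 18 = 26.
Iteration 3: 18 < 490 holds -> k = 18 * 3 = 54, total = 26 + 54 = 80.
Iteration 4: 54 < 490 holds -> k = 54 * 3 = 162, total = 80 + 162 = 242.
Iteration 5: 162 < 490 holds -> k = 162 * 3 = 486, total = 242 + 486 = 728.
Iteration 6: 486 < 490 holds -> k = 486 * 3 = 1458, total = 728 + 1458 = 2186.
Iteration 7: 1458 < 490 fails; recursion stops.
Total rows emitted: 7.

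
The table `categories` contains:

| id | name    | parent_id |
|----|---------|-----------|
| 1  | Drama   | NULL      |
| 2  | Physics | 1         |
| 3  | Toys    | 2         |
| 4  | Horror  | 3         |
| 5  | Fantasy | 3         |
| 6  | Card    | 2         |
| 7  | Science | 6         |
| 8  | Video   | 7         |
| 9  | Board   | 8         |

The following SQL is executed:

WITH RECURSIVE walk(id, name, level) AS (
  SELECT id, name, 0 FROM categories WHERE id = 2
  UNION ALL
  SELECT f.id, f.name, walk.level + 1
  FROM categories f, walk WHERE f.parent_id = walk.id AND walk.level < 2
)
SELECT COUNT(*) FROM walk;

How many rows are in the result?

Base: id=2 (Physics) at level 0.
Iteration 1: rows with parent_id in {2} -> Toys (id 3, level 1), Card (id 6, level 1).
Iteration 2: rows with parent_id in {3,6} -> Horror (id 4, level 2), Fantasy (id 5, level 2), Science (id 7, level 2).
Iteration 3: level < 2 fails for all current rows; recursion stops.
Total rows emitted: 6.

6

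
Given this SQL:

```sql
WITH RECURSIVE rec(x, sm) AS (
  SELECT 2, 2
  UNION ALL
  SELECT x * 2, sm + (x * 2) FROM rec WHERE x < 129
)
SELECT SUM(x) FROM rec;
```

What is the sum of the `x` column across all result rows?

510

Base: x=2, sm=2.
Iteration 1: 2 < 129 holds -> x = 2 * 2 = 4, sm = 2 + 4 = 6.
Iteration 2: 4 < 129 holds -> x = 4 * 2 = 8, sm = 6 + 8 = 14.
Iteration 3: 8 < 129 holds -> x = 8 * 2 = 16, sm = 14 + 16 = 30.
Iteration 4: 16 < 129 holds -> x = 16 * 2 = 32, sm = 30 + 32 = 62.
Iteration 5: 32 < 129 holds -> x = 32 * 2 = 64, sm = 62 + 64 = 126.
Iteration 6: 64 < 129 holds -> x = 64 * 2 = 128, sm = 126 + 128 = 254.
Iteration 7: 128 < 129 holds -> x = 128 * 2 = 256, sm = 254 + 256 = 510.
Iteration 8: 256 < 129 fails; recursion stops.
SUM(x) = 2 + 4 + 8 + 16 + 32 + 64 + 128 + 256 = 510.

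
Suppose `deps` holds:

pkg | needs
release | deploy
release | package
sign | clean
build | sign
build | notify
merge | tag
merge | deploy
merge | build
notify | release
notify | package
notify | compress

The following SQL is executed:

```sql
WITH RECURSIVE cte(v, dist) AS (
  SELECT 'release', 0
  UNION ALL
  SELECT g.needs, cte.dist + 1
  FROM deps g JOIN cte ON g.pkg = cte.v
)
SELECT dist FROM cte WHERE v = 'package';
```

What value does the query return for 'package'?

Base: (release, dist=0).
Iteration 1: edges from {release} -> (deploy, dist=1), (package, dist=1).
Iteration 2: no outgoing edges from {deploy,package}; recursion stops.

1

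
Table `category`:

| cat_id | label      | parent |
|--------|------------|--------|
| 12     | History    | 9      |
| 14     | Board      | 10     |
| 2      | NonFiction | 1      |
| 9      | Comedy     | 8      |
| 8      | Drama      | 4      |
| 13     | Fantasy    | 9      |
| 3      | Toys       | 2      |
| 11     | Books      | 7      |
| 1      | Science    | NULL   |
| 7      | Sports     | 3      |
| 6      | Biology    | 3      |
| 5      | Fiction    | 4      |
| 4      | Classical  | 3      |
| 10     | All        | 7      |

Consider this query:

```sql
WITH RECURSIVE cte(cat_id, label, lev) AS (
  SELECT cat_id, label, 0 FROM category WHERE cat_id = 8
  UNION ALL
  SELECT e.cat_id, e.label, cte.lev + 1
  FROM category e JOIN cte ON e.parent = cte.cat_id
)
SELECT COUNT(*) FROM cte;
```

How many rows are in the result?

4

Base: cat_id=8 (Drama) at lev 0.
Iteration 1: rows with parent in {8} -> Comedy (id 9, lev 1).
Iteration 2: rows with parent in {9} -> History (id 12, lev 2), Fantasy (id 13, lev 2).
Iteration 3: no rows with parent in {12,13}; recursion stops.
Total rows emitted: 4.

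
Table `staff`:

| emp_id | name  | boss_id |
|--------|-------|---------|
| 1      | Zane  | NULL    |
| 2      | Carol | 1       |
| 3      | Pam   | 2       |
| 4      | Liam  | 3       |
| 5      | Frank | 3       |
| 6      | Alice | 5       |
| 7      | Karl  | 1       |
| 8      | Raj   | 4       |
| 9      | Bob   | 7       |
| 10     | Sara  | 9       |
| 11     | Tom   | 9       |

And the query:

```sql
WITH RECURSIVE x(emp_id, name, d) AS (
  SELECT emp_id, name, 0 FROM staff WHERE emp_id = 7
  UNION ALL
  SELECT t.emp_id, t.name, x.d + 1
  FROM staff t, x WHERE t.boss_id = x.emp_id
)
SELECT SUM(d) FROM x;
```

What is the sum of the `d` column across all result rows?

Base: emp_id=7 (Karl) at d 0.
Iteration 1: rows with boss_id in {7} -> Bob (id 9, d 1).
Iteration 2: rows with boss_id in {9} -> Sara (id 10, d 2), Tom (id 11, d 2).
Iteration 3: no rows with boss_id in {10,11}; recursion stops.
SUM(d) = 0 + 1 + 2 + 2 = 5.

5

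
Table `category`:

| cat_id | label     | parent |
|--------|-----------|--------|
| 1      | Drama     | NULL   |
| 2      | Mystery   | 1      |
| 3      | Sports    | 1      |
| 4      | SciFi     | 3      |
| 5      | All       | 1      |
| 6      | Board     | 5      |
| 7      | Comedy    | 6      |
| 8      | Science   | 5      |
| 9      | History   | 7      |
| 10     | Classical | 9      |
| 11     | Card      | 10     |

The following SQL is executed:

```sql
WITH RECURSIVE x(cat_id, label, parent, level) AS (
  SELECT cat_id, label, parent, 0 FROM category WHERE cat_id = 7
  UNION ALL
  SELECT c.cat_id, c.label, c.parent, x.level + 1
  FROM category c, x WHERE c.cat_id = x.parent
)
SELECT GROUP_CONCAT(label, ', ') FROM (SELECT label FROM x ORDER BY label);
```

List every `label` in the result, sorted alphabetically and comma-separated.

All, Board, Comedy, Drama

Base: cat_id=7 (Comedy), parent=6, level 0.
Iteration 1: join on cat_id=6 -> Board (id 6, parent=5, level 1).
Iteration 2: join on cat_id=5 -> All (id 5, parent=1, level 2).
Iteration 3: join on cat_id=1 -> Drama (id 1, parent=NULL, level 3).
Iteration 4: parent is NULL; no match; recursion stops.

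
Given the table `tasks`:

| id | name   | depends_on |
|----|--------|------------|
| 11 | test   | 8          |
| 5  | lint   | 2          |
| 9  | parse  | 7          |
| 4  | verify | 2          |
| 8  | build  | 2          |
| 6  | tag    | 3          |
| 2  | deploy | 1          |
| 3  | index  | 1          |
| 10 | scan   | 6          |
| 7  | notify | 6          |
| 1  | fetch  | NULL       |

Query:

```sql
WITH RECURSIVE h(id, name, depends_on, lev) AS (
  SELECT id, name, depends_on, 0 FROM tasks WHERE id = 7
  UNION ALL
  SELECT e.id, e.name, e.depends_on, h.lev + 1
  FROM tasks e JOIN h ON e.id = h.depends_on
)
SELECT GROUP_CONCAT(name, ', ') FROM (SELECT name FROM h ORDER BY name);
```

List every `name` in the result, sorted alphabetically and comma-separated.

Base: id=7 (notify), depends_on=6, lev 0.
Iteration 1: join on id=6 -> tag (id 6, depends_on=3, lev 1).
Iteration 2: join on id=3 -> index (id 3, depends_on=1, lev 2).
Iteration 3: join on id=1 -> fetch (id 1, depends_on=NULL, lev 3).
Iteration 4: depends_on is NULL; no match; recursion stops.

fetch, index, notify, tag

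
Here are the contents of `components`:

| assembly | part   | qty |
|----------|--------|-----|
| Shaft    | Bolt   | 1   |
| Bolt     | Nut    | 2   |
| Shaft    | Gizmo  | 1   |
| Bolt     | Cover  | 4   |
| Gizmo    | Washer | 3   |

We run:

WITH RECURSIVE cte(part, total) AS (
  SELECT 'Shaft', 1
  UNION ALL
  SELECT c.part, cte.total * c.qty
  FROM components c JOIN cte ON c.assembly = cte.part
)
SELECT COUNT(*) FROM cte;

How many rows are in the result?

6

Base: (Shaft, total=1).
Iteration 1: components of {Shaft} -> Bolt = 1*1 = 1, Gizmo = 1*1 = 1.
Iteration 2: components of {Bolt,Gizmo} -> Cover = 1*4 = 4, Nut = 1*2 = 2, Washer = 1*3 = 3.
Iteration 3: no further components; recursion stops.
Total rows emitted: 6.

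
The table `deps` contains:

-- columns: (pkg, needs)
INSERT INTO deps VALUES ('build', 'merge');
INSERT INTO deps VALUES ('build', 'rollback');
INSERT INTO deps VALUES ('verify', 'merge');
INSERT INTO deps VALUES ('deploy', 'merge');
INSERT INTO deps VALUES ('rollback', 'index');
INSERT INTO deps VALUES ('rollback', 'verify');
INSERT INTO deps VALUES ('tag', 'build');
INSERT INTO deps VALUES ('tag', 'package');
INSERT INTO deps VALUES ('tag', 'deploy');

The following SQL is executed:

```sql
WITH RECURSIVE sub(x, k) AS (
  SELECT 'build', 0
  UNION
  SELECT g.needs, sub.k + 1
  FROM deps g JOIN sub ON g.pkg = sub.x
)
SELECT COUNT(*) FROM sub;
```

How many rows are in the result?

6

Base: (build, k=0).
Iteration 1: edges from {build} -> (merge, k=1), (rollback, k=1).
Iteration 2: edges from {merge,rollback} -> (index, k=2), (verify, k=2).
Iteration 3: edges from {index,verify} -> (merge, k=3).
Iteration 4: no outgoing edges from {merge}; recursion stops.
Total rows emitted: 6.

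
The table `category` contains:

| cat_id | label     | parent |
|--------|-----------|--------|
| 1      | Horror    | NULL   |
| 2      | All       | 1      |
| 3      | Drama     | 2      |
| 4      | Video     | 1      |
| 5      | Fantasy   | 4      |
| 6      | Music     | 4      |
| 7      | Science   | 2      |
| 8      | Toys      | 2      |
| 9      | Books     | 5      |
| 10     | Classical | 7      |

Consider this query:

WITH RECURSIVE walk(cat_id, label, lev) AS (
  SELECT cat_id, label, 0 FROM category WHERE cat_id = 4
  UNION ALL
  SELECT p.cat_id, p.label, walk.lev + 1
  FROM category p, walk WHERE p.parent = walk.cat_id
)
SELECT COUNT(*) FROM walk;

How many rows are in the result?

Base: cat_id=4 (Video) at lev 0.
Iteration 1: rows with parent in {4} -> Fantasy (id 5, lev 1), Music (id 6, lev 1).
Iteration 2: rows with parent in {5,6} -> Books (id 9, lev 2).
Iteration 3: no rows with parent in {9}; recursion stops.
Total rows emitted: 4.

4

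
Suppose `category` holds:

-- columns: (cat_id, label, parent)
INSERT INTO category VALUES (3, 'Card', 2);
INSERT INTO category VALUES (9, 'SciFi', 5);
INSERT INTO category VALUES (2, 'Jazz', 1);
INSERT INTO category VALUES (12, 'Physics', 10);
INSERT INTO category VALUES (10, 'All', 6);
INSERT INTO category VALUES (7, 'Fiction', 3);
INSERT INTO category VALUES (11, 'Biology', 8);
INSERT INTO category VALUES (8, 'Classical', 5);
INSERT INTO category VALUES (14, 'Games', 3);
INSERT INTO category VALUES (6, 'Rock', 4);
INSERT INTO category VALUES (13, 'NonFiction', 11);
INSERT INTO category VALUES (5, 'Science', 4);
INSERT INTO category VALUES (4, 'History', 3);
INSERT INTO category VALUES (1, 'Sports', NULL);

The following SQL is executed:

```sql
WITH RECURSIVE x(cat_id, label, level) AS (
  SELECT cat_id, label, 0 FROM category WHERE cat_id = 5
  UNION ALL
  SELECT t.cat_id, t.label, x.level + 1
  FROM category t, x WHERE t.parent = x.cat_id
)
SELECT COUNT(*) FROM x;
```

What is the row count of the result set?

5

Base: cat_id=5 (Science) at level 0.
Iteration 1: rows with parent in {5} -> Classical (id 8, level 1), SciFi (id 9, level 1).
Iteration 2: rows with parent in {8,9} -> Biology (id 11, level 2).
Iteration 3: rows with parent in {11} -> NonFiction (id 13, level 3).
Iteration 4: no rows with parent in {13}; recursion stops.
Total rows emitted: 5.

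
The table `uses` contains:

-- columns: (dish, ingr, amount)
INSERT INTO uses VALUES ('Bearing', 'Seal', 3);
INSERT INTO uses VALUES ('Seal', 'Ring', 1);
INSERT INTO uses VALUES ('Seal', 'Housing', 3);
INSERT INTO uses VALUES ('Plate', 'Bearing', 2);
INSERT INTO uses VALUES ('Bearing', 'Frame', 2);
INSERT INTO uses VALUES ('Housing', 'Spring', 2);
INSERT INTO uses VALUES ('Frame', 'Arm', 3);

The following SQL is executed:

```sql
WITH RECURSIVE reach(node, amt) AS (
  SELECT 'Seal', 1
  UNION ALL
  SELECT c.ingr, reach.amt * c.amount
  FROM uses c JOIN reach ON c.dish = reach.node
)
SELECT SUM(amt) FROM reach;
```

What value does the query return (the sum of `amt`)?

Base: (Seal, amt=1).
Iteration 1: components of {Seal} -> Housing = 1*3 = 3, Ring = 1*1 = 1.
Iteration 2: components of {Housing,Ring} -> Spring = 3*2 = 6.
Iteration 3: no further components; recursion stops.
SUM(amt) = 1 + 1 + 3 + 6 = 11.

11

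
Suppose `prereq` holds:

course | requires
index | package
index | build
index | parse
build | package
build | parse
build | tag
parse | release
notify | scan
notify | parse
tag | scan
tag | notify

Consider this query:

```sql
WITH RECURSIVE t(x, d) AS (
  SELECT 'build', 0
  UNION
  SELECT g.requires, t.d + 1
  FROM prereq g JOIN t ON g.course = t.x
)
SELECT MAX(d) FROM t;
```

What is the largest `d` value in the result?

Base: (build, d=0).
Iteration 1: edges from {build} -> (package, d=1), (parse, d=1), (tag, d=1).
Iteration 2: edges from {package,parse,tag} -> (notify, d=2), (release, d=2), (scan, d=2).
Iteration 3: edges from {notify,release,scan} -> (parse, d=3), (scan, d=3).
Iteration 4: edges from {parse,scan} -> (release, d=4).
Iteration 5: no outgoing edges from {release}; recursion stops.
d values: 0, 1, 1, 1, 2, 2, 2, 3, 3, 4; the maximum is 4.

4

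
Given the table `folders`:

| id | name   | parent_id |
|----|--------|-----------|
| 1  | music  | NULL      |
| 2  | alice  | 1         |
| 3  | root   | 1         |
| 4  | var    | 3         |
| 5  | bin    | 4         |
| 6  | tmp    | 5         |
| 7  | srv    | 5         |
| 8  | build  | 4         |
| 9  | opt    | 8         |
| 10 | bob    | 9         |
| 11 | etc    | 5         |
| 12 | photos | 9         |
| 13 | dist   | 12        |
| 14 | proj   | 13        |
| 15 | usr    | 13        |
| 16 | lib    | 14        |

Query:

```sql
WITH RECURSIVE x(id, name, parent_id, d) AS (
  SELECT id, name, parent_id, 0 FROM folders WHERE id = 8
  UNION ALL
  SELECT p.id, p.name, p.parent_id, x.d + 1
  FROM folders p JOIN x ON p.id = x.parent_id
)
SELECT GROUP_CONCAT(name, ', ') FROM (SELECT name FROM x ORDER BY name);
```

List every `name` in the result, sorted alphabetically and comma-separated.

Base: id=8 (build), parent_id=4, d 0.
Iteration 1: join on id=4 -> var (id 4, parent_id=3, d 1).
Iteration 2: join on id=3 -> root (id 3, parent_id=1, d 2).
Iteration 3: join on id=1 -> music (id 1, parent_id=NULL, d 3).
Iteration 4: parent_id is NULL; no match; recursion stops.

build, music, root, var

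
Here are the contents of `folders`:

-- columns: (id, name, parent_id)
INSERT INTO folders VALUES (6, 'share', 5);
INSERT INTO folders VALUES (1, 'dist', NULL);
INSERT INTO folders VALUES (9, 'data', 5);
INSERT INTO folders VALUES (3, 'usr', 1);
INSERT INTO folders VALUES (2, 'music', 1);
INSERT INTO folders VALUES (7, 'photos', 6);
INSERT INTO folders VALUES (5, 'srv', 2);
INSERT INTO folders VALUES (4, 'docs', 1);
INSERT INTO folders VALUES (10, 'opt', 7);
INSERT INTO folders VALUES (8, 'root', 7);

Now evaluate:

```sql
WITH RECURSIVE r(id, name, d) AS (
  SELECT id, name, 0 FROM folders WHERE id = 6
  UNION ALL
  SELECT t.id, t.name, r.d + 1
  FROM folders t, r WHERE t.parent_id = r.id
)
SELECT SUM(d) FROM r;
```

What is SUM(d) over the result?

Base: id=6 (share) at d 0.
Iteration 1: rows with parent_id in {6} -> photos (id 7, d 1).
Iteration 2: rows with parent_id in {7} -> root (id 8, d 2), opt (id 10, d 2).
Iteration 3: no rows with parent_id in {8,10}; recursion stops.
SUM(d) = 0 + 1 + 2 + 2 = 5.

5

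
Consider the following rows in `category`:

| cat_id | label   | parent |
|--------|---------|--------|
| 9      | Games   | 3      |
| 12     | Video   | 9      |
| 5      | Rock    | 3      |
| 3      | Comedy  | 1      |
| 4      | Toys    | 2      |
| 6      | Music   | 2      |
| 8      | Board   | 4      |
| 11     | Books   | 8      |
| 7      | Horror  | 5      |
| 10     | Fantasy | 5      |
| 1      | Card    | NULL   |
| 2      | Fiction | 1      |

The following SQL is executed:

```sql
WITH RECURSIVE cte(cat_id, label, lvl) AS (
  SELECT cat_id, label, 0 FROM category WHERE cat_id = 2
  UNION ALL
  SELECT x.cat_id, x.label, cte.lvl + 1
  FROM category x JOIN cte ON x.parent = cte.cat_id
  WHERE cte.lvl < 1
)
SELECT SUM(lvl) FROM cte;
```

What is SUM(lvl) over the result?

Base: cat_id=2 (Fiction) at lvl 0.
Iteration 1: rows with parent in {2} -> Toys (id 4, lvl 1), Music (id 6, lvl 1).
Iteration 2: lvl < 1 fails for all current rows; recursion stops.
SUM(lvl) = 0 + 1 + 1 = 2.

2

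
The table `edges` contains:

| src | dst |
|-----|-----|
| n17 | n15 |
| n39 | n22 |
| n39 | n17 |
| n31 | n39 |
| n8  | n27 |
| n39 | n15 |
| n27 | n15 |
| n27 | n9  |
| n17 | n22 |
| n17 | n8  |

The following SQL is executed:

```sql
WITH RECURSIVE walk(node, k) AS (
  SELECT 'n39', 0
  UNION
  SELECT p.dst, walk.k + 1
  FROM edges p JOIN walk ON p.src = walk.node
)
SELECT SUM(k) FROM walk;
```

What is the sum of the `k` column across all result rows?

20

Base: (n39, k=0).
Iteration 1: edges from {n39} -> (n15, k=1), (n17, k=1), (n22, k=1).
Iteration 2: edges from {n15,n17,n22} -> (n15, k=2), (n22, k=2), (n8, k=2).
Iteration 3: edges from {n15,n22,n8} -> (n27, k=3).
Iteration 4: edges from {n27} -> (n15, k=4), (n9, k=4).
Iteration 5: no outgoing edges from {n15,n9}; recursion stops.
SUM(k) = 0 + 1 + 1 + 1 + 2 + 2 + 2 + 3 + 4 + 4 = 20.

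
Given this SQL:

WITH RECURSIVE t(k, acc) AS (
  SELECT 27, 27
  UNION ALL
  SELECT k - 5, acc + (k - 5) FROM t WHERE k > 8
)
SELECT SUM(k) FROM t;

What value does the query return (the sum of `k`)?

Base: k=27, acc=27.
Iteration 1: 27 > 8 holds -> k = 27 - 5 = 22, acc = 27 + 22 = 49.
Iteration 2: 22 > 8 holds -> k = 22 - 5 = 17, acc = 49 + 17 = 66.
Iteration 3: 17 > 8 holds -> k = 17 - 5 = 12, acc = 66 + 12 = 78.
Iteration 4: 12 > 8 holds -> k = 12 - 5 = 7, acc = 78 + 7 = 85.
Iteration 5: 7 > 8 fails; recursion stops.
SUM(k) = 27 + 22 + 17 + 12 + 7 = 85.

85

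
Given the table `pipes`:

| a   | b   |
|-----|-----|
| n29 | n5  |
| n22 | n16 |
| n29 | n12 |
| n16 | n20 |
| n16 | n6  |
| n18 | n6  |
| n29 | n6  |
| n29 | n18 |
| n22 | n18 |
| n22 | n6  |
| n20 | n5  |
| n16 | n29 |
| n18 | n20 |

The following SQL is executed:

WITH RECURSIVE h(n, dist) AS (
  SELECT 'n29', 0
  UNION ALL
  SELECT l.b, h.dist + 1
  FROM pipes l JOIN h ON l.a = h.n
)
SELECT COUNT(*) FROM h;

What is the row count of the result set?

8

Base: (n29, dist=0).
Iteration 1: edges from {n29} -> (n12, dist=1), (n18, dist=1), (n5, dist=1), (n6, dist=1).
Iteration 2: edges from {n12,n18,n5,n6} -> (n20, dist=2), (n6, dist=2).
Iteration 3: edges from {n20,n6} -> (n5, dist=3).
Iteration 4: no outgoing edges from {n5}; recursion stops.
Total rows emitted: 8.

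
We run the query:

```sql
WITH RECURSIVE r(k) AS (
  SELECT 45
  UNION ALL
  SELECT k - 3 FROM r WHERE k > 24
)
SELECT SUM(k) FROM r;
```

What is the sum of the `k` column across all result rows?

Base: k=45.
Iteration 1: 45 > 24 holds -> k = 45 - 3 = 42.
Iteration 2: 42 > 24 holds -> k = 42 - 3 = 39.
Iteration 3: 39 > 24 holds -> k = 39 - 3 = 36.
Iteration 4: 36 > 24 holds -> k = 36 - 3 = 33.
Iteration 5: 33 > 24 holds -> k = 33 - 3 = 30.
Iteration 6: 30 > 24 holds -> k = 30 - 3 = 27.
Iteration 7: 27 > 24 holds -> k = 27 - 3 = 24.
Iteration 8: 24 > 24 fails; recursion stops.
SUM(k) = 45 + 42 + 39 + 36 + 33 + 30 + 27 + 24 = 276.

276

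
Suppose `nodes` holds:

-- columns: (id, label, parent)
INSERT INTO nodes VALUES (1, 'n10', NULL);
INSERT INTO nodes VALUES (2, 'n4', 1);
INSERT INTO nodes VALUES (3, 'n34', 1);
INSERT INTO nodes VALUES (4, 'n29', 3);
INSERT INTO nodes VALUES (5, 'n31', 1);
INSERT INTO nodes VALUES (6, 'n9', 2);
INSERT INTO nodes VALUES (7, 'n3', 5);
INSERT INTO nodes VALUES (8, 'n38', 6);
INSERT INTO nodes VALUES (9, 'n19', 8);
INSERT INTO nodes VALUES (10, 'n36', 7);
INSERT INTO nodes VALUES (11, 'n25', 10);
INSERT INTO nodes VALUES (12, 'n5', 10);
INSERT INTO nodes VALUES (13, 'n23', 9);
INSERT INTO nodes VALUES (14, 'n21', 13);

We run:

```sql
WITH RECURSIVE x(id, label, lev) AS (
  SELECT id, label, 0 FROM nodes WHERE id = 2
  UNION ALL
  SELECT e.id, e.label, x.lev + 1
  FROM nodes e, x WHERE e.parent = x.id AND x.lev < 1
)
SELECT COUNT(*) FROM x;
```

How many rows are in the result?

Base: id=2 (n4) at lev 0.
Iteration 1: rows with parent in {2} -> n9 (id 6, lev 1).
Iteration 2: lev < 1 fails for all current rows; recursion stops.
Total rows emitted: 2.

2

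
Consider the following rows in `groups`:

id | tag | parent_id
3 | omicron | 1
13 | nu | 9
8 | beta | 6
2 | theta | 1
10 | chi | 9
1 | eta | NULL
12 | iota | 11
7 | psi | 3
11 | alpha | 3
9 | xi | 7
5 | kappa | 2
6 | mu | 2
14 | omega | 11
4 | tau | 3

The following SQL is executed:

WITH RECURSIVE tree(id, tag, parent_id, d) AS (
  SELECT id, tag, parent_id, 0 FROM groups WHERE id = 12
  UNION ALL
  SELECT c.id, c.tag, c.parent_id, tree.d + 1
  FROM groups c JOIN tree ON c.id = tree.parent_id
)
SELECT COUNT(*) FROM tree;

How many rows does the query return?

Base: id=12 (iota), parent_id=11, d 0.
Iteration 1: join on id=11 -> alpha (id 11, parent_id=3, d 1).
Iteration 2: join on id=3 -> omicron (id 3, parent_id=1, d 2).
Iteration 3: join on id=1 -> eta (id 1, parent_id=NULL, d 3).
Iteration 4: parent_id is NULL; no match; recursion stops.
Total rows emitted: 4.

4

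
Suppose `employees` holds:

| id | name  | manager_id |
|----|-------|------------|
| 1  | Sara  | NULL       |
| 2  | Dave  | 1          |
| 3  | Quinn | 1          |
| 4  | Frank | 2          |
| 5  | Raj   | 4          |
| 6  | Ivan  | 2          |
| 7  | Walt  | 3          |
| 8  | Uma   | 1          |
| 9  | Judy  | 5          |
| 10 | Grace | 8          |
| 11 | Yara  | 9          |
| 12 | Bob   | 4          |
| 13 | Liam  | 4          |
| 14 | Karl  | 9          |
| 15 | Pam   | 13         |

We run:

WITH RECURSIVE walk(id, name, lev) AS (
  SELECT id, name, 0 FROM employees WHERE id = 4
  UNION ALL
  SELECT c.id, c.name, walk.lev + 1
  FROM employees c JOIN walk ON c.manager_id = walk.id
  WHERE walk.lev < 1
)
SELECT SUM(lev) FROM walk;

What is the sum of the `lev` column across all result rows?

3

Base: id=4 (Frank) at lev 0.
Iteration 1: rows with manager_id in {4} -> Raj (id 5, lev 1), Bob (id 12, lev 1), Liam (id 13, lev 1).
Iteration 2: lev < 1 fails for all current rows; recursion stops.
SUM(lev) = 0 + 1 + 1 + 1 = 3.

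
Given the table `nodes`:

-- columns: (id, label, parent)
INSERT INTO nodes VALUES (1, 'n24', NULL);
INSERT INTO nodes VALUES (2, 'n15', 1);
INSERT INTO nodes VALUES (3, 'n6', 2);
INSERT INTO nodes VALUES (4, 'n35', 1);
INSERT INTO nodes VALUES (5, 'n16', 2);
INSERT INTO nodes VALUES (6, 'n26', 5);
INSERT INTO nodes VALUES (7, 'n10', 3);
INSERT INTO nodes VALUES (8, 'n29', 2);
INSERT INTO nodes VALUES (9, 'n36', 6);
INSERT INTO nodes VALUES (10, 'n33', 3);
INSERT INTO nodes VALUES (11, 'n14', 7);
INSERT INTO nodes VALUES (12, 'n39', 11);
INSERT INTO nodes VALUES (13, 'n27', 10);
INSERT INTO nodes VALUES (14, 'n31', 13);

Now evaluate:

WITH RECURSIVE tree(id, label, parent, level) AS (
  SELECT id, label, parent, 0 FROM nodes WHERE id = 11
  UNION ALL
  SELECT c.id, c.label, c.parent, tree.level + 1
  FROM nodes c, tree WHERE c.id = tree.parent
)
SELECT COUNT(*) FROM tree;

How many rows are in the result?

Base: id=11 (n14), parent=7, level 0.
Iteration 1: join on id=7 -> n10 (id 7, parent=3, level 1).
Iteration 2: join on id=3 -> n6 (id 3, parent=2, level 2).
Iteration 3: join on id=2 -> n15 (id 2, parent=1, level 3).
Iteration 4: join on id=1 -> n24 (id 1, parent=NULL, level 4).
Iteration 5: parent is NULL; no match; recursion stops.
Total rows emitted: 5.

5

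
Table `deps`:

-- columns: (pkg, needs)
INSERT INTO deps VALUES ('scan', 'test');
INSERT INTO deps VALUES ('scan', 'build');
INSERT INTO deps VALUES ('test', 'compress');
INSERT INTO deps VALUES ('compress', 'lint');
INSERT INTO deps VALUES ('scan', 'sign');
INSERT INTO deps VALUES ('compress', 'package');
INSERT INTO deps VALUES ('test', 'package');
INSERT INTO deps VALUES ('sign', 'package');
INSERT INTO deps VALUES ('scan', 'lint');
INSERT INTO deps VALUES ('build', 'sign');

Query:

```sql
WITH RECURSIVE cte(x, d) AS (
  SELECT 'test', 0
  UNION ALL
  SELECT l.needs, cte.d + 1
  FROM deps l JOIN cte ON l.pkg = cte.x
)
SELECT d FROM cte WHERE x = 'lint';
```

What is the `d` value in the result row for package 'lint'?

Base: (test, d=0).
Iteration 1: edges from {test} -> (compress, d=1), (package, d=1).
Iteration 2: edges from {compress,package} -> (lint, d=2), (package, d=2).
Iteration 3: no outgoing edges from {lint,package}; recursion stops.

2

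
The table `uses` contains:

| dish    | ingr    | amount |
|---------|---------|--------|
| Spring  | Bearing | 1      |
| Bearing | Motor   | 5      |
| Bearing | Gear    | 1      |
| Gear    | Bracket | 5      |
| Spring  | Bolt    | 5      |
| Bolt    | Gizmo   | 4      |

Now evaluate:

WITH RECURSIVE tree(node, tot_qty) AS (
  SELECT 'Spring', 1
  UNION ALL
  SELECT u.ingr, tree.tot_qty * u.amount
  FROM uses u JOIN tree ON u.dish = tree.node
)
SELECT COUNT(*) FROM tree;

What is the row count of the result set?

Base: (Spring, tot_qty=1).
Iteration 1: components of {Spring} -> Bearing = 1*1 = 1, Bolt = 1*5 = 5.
Iteration 2: components of {Bearing,Bolt} -> Gear = 1*1 = 1, Gizmo = 5*4 = 20, Motor = 1*5 = 5.
Iteration 3: components of {Gear,Gizmo,Motor} -> Bracket = 1*5 = 5.
Iteration 4: no further components; recursion stops.
Total rows emitted: 7.

7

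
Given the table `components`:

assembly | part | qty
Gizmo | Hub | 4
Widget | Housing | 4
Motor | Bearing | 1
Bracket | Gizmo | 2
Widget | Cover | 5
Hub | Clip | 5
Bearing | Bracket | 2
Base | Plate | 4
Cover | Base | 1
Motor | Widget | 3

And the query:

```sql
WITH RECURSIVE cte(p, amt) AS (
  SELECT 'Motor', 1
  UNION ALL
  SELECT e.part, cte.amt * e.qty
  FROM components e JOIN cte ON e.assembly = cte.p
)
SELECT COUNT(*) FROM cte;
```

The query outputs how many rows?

Base: (Motor, amt=1).
Iteration 1: components of {Motor} -> Bearing = 1*1 = 1, Widget = 1*3 = 3.
Iteration 2: components of {Bearing,Widget} -> Bracket = 1*2 = 2, Cover = 3*5 = 15, Housing = 3*4 = 12.
Iteration 3: components of {Bracket,Cover,Housing} -> Base = 15*1 = 15, Gizmo = 2*2 = 4.
Iteration 4: components of {Base,Gizmo} -> Hub = 4*4 = 16, Plate = 15*4 = 60.
Iteration 5: components of {Hub,Plate} -> Clip = 16*5 = 80.
Iteration 6: no further components; recursion stops.
Total rows emitted: 11.

11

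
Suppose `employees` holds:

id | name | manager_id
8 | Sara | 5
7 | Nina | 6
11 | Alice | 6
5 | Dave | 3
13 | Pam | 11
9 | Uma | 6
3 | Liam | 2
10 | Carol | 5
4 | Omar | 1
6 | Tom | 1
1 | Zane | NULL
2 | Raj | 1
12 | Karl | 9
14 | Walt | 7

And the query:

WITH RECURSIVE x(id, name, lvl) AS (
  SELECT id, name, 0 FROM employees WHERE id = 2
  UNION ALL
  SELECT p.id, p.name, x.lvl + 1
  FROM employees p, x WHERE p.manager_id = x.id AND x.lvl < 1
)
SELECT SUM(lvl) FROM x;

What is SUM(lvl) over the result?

Base: id=2 (Raj) at lvl 0.
Iteration 1: rows with manager_id in {2} -> Liam (id 3, lvl 1).
Iteration 2: lvl < 1 fails for all current rows; recursion stops.
SUM(lvl) = 0 + 1 = 1.

1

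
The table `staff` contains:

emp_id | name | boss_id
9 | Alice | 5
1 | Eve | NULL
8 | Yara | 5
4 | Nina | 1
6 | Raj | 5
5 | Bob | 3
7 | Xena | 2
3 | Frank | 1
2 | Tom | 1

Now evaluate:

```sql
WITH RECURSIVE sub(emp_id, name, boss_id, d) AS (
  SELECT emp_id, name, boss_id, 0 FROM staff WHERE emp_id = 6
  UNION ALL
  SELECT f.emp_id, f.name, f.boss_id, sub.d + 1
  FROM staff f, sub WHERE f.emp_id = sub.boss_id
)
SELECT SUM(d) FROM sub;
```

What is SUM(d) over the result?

6

Base: emp_id=6 (Raj), boss_id=5, d 0.
Iteration 1: join on emp_id=5 -> Bob (id 5, boss_id=3, d 1).
Iteration 2: join on emp_id=3 -> Frank (id 3, boss_id=1, d 2).
Iteration 3: join on emp_id=1 -> Eve (id 1, boss_id=NULL, d 3).
Iteration 4: boss_id is NULL; no match; recursion stops.
SUM(d) = 0 + 1 + 2 + 3 = 6.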